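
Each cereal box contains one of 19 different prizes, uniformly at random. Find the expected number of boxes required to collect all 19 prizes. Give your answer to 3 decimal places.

After i distinct types are collected, each trial gives a new one with probability (19−i)/19, so the expected wait for the next new type is 19/(19−i).
E = 19/19 + 19/18 + 19/17 + 19/16 + 19/15 + 19/14 + 19/13 + 19/12 + 19/11 + 19/10 + 19/9 + 19/8 + 19/7 + 19/6 + 19/5 + 19/4 + 19/3 + 19/2 + 19/1 = 275295799/4084080 ≈ 67.407.

67.407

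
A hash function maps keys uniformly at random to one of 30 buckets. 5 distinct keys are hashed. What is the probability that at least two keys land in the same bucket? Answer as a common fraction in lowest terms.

1111/3750

It's easier to compute the probability that all 5 are distinct.
P(all distinct) = 30/30 · 29/30 · ··· · 26/30 = 2639/3750.
So the probability of at least one match is 1 − 2639/3750 = 1111/3750.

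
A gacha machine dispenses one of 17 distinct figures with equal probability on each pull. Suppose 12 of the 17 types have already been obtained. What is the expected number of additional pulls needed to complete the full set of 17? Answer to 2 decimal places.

38.82

Starting from 12 distinct types, each trial gives a new one with probability (17−i)/17 when i types are held, so the wait for the next new type is 17/(17−i).
E = 17/5 + 17/4 + 17/3 + 17/2 + 17/1 = 2329/60 ≈ 38.82.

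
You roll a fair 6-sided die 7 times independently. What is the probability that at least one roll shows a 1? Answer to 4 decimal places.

P(no roll shows a 1) = (5/6)^7 ≈ 0.2791.
P(at least one) = 1 − 0.2791 = 0.7209.

0.7209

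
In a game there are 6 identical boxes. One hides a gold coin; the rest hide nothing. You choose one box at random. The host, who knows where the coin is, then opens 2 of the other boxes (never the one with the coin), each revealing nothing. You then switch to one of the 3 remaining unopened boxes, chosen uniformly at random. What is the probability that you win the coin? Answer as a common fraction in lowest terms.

5/18

Your original box holds the coin with probability 1/6, so the other 5 collectively hold it with probability 5/6.
The host can always find 2 empty boxes to open, so the reveals don't change that 5/6; it is now spread over the 3 remaining unopened boxes.
P(win by switching) = (5/6) · (1/3) = 5/18.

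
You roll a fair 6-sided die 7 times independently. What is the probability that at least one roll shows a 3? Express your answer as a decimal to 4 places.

P(no roll shows a 3) = (5/6)^7 ≈ 0.2791.
P(at least one) = 1 − 0.2791 = 0.7209.

0.7209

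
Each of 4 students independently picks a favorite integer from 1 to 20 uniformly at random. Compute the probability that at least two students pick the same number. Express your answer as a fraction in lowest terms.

It's easier to compute the probability that all 4 are distinct.
P(all distinct) = 20/20 · 19/20 · ··· · 17/20 = 2907/4000.
So the probability of at least one match is 1 − 2907/4000 = 1093/4000.

1093/4000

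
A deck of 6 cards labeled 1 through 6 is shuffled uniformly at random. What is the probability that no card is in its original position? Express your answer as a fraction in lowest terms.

This is the derangement probability: permutations of 6 with no fixed point.
D(6) = 6! · (1 − 1/1! + 1/2! − ··· + (−1)^6/6!) = 265.
P = 265/720 = 53/144.

53/144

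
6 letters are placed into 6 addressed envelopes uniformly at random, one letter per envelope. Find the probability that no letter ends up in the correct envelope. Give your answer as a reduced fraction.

53/144

This is the derangement probability: permutations of 6 with no fixed point.
D(6) = 6! · (1 − 1/1! + 1/2! − ··· + (−1)^6/6!) = 265.
P = 265/720 = 53/144.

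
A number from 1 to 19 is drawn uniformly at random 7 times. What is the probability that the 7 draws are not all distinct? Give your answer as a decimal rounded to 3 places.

P(all 7 different) = 19/19 · 18/19 · ··· · 13/19 ≈ 0.284.
P(at least two equal) = 1 − 0.284 = 0.716.

0.716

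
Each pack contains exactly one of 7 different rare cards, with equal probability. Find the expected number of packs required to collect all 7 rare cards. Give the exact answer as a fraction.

After i distinct types are collected, each trial gives a new one with probability (7−i)/7, so the expected wait for the next new type is 7/(7−i).
E = 7/7 + 7/6 + 7/5 + 7/4 + 7/3 + 7/2 + 7/1 = 363/20.

363/20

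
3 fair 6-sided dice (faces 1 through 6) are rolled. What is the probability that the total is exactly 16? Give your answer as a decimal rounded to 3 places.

0.028

There are 6^3 = 216 equally likely outcomes.
The number of ordered 3-tuples from {1,…,6} summing to 16 is 6.
P(sum = 16) = 6/216 = 1/36 ≈ 0.028.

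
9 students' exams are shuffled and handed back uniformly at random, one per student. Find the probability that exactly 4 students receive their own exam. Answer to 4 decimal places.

0.0153

Choose which 4 of the 9 are fixed: C(9,4) = 126 ways.
The remaining 5 must have no fixed point: D(5) = 44.
P = 126·44/362880 = 11/720 ≈ 0.0153.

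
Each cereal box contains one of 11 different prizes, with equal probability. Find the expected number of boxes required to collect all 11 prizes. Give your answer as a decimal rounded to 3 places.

After i distinct types are collected, each trial gives a new one with probability (11−i)/11, so the expected wait for the next new type is 11/(11−i).
E = 11/11 + 11/10 + 11/9 + 11/8 + 11/7 + 11/6 + 11/5 + 11/4 + 11/3 + 11/2 + 11/1 = 83711/2520 ≈ 33.219.

33.219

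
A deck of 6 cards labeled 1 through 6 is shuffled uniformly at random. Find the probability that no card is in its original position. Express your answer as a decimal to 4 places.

This is the derangement probability: permutations of 6 with no fixed point.
D(6) = 6! · (1 − 1/1! + 1/2! − ··· + (−1)^6/6!) = 265.
P = 265/720 = 53/144 ≈ 0.3681.

0.3681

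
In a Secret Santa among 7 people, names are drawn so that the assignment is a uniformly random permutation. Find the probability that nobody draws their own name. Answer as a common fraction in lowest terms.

This is the derangement probability: permutations of 7 with no fixed point.
D(7) = 7! · (1 − 1/1! + 1/2! − ··· + (−1)^7/7!) = 1854.
P = 1854/5040 = 103/280.

103/280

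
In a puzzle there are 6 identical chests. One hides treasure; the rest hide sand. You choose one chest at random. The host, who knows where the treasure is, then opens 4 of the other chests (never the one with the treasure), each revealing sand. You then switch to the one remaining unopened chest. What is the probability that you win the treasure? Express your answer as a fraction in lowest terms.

Your original chest holds the treasure with probability 1/6, so the other 5 collectively hold it with probability 5/6.
The host can always find 4 empty chests to open, so the reveals don't change that 5/6; it is now spread over the 1 remaining unopened chest.
P(win by switching) = (5/6) · (1/1) = 5/6.

5/6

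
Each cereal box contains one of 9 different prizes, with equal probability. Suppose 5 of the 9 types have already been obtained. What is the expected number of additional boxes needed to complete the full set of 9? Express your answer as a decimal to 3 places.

18.750

Starting from 5 distinct types, each trial gives a new one with probability (9−i)/9 when i types are held, so the wait for the next new type is 9/(9−i).
E = 9/4 + 9/3 + 9/2 + 9/1 = 75/4 ≈ 18.750.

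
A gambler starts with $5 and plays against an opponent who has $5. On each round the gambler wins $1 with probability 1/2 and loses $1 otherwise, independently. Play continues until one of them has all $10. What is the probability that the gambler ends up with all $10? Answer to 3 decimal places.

0.500

With a fair step, P(i) = ½P(i−1) + ½P(i+1) with P(0)=0, P(10)=1 has the linear solution P(i) = i/10.
P(5) = 5/10 = 1/2 ≈ 0.500.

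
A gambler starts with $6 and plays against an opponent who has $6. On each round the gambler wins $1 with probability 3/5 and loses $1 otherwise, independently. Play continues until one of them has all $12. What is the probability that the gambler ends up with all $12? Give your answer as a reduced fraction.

729/793

Let r = q/p = (2/5)/(3/5) = 2/3. The recurrence P(i) = p·P(i+1) + q·P(i−1) with P(0)=0, P(12)=1 gives P(i) = (1 − r^i)/(1 − r^12).
P(6) = (1 − (2/3)^6) / (1 − (2/3)^12) = 729/793.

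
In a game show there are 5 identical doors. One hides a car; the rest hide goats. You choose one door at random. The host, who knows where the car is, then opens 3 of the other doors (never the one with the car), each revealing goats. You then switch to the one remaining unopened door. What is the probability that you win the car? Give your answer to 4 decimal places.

0.8000

Your original door holds the car with probability 1/5, so the other 4 collectively hold it with probability 4/5.
The host can always find 3 empty doors to open, so the reveals don't change that 4/5; it is now spread over the 1 remaining unopened door.
P(win by switching) = (4/5) · (1/1) = 4/5 ≈ 0.8000.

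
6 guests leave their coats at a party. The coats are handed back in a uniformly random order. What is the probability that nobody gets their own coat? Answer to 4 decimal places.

This is the derangement probability: permutations of 6 with no fixed point.
D(6) = 6! · (1 − 1/1! + 1/2! − ··· + (−1)^6/6!) = 265.
P = 265/720 = 53/144 ≈ 0.3681.

0.3681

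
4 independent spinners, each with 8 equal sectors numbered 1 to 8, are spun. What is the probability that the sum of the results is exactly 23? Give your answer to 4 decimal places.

There are 8^4 = 4096 equally likely outcomes.
The number of ordered 4-tuples from {1,…,8} summing to 23 is 204.
P(sum = 23) = 204/4096 = 51/1024 ≈ 0.0498.

0.0498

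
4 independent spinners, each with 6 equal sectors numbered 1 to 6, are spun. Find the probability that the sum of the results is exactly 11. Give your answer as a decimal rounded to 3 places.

There are 6^4 = 1296 equally likely outcomes.
The number of ordered 4-tuples from {1,…,6} summing to 11 is 104.
P(sum = 11) = 104/1296 = 13/162 ≈ 0.080.

0.080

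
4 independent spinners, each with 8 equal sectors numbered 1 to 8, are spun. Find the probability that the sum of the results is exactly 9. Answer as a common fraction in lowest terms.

7/512

There are 8^4 = 4096 equally likely outcomes.
The number of ordered 4-tuples from {1,…,8} summing to 9 is 56.
P(sum = 9) = 56/4096 = 7/512.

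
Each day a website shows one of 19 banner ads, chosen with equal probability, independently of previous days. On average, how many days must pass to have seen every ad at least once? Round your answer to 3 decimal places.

67.407

After i distinct types are collected, each trial gives a new one with probability (19−i)/19, so the expected wait for the next new type is 19/(19−i).
E = 19/19 + 19/18 + 19/17 + 19/16 + 19/15 + 19/14 + 19/13 + 19/12 + 19/11 + 19/10 + 19/9 + 19/8 + 19/7 + 19/6 + 19/5 + 19/4 + 19/3 + 19/2 + 19/1 = 275295799/4084080 ≈ 67.407.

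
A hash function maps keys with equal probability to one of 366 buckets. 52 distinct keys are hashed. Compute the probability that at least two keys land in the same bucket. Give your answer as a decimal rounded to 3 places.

0.978

It's easier to compute the probability that all 52 are distinct.
P(all distinct) = 366/366 · 365/366 · ··· · 315/366 ≈ 0.022.
So the probability of at least one match is 1 − 0.022 = 0.978.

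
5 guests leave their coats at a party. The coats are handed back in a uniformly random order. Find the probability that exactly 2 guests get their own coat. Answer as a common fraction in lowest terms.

1/6

Choose which 2 of the 5 are fixed: C(5,2) = 10 ways.
The remaining 3 must have no fixed point: D(3) = 2.
P = 10·2/120 = 1/6.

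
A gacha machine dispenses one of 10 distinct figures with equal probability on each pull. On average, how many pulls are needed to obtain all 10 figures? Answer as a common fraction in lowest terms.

7381/252

After i distinct types are collected, each trial gives a new one with probability (10−i)/10, so the expected wait for the next new type is 10/(10−i).
E = 10/10 + 10/9 + 10/8 + 10/7 + 10/6 + 10/5 + 10/4 + 10/3 + 10/2 + 10/1 = 7381/252.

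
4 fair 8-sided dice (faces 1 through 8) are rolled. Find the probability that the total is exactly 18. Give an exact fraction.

43/512

There are 8^4 = 4096 equally likely outcomes.
The number of ordered 4-tuples from {1,…,8} summing to 18 is 344.
P(sum = 18) = 344/4096 = 43/512.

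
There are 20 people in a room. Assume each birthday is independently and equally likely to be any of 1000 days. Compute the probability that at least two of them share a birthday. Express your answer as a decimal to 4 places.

It's easier to compute the probability that all 20 are distinct.
P(all distinct) = 1000/1000 · 999/1000 · ··· · 981/1000 ≈ 0.8259.
So the probability of at least one match is 1 − 0.8259 = 0.1741.

0.1741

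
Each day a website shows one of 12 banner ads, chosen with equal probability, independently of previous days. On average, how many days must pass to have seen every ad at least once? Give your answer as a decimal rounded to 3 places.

After i distinct types are collected, each trial gives a new one with probability (12−i)/12, so the expected wait for the next new type is 12/(12−i).
E = 12/12 + 12/11 + 12/10 + 12/9 + 12/8 + 12/7 + 12/6 + 12/5 + 12/4 + 12/3 + 12/2 + 12/1 = 86021/2310 ≈ 37.239.

37.239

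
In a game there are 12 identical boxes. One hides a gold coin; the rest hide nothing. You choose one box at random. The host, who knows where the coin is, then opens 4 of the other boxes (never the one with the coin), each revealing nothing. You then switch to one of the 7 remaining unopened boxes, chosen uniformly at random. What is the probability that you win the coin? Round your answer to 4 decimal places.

Your original box holds the coin with probability 1/12, so the other 11 collectively hold it with probability 11/12.
The host can always find 4 empty boxes to open, so the reveals don't change that 11/12; it is now spread over the 7 remaining unopened boxes.
P(win by switching) = (11/12) · (1/7) = 11/84 ≈ 0.1310.

0.1310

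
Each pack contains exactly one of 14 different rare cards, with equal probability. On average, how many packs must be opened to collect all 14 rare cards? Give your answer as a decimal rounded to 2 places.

45.52

After i distinct types are collected, each trial gives a new one with probability (14−i)/14, so the expected wait for the next new type is 14/(14−i).
E = 14/14 + 14/13 + 14/12 + 14/11 + 14/10 + 14/9 + 14/8 + 14/7 + 14/6 + 14/5 + 14/4 + 14/3 + 14/2 + 14/1 = 1171733/25740 ≈ 45.52.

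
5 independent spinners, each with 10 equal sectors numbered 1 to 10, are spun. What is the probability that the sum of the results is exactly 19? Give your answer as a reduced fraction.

There are 10^5 = 100000 equally likely outcomes.
The number of ordered 5-tuples from {1,…,10} summing to 19 is 2710.
P(sum = 19) = 2710/100000 = 271/10000.

271/10000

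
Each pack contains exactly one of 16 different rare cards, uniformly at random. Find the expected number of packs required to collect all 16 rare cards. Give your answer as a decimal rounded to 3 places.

After i distinct types are collected, each trial gives a new one with probability (16−i)/16, so the expected wait for the next new type is 16/(16−i).
E = 16/16 + 16/15 + 16/14 + 16/13 + 16/12 + 16/11 + 16/10 + 16/9 + 16/8 + 16/7 + 16/6 + 16/5 + 16/4 + 16/3 + 16/2 + 16/1 = 2436559/45045 ≈ 54.092.

54.092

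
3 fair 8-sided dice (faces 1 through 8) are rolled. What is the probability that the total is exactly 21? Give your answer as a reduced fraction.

There are 8^3 = 512 equally likely outcomes.
The number of ordered 3-tuples from {1,…,8} summing to 21 is 10.
P(sum = 21) = 10/512 = 5/256.

5/256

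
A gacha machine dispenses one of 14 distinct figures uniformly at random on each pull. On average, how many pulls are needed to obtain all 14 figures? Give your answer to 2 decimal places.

45.52

After i distinct types are collected, each trial gives a new one with probability (14−i)/14, so the expected wait for the next new type is 14/(14−i).
E = 14/14 + 14/13 + 14/12 + 14/11 + 14/10 + 14/9 + 14/8 + 14/7 + 14/6 + 14/5 + 14/4 + 14/3 + 14/2 + 14/1 = 1171733/25740 ≈ 45.52.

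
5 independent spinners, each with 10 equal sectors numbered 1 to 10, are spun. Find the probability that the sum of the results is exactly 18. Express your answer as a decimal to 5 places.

There are 10^5 = 100000 equally likely outcomes.
The number of ordered 5-tuples from {1,…,10} summing to 18 is 2205.
P(sum = 18) = 2205/100000 = 441/20000 ≈ 0.02205.

0.02205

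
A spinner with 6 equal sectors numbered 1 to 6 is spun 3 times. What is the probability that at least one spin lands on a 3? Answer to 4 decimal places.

0.4213

P(no spin lands on a 3) = (5/6)^3 ≈ 0.5787.
P(at least one) = 1 − 0.5787 = 0.4213.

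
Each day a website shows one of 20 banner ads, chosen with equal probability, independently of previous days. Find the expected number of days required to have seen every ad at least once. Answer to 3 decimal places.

After i distinct types are collected, each trial gives a new one with probability (20−i)/20, so the expected wait for the next new type is 20/(20−i).
E = 20/20 + 20/19 + 20/18 + 20/17 + 20/16 + 20/15 + 20/14 + 20/13 + 20/12 + 20/11 + 20/10 + 20/9 + 20/8 + 20/7 + 20/6 + 20/5 + 20/4 + 20/3 + 20/2 + 20/1 = 279175675/3879876 ≈ 71.955.

71.955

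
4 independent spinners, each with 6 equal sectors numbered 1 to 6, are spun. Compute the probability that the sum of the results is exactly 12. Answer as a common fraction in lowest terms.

There are 6^4 = 1296 equally likely outcomes.
The number of ordered 4-tuples from {1,…,6} summing to 12 is 125.
P(sum = 12) = 125/1296.

125/1296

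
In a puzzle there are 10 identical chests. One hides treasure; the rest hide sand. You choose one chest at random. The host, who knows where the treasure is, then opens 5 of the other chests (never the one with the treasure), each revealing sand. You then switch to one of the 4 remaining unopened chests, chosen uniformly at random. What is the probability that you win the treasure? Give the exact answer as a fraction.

9/40

Your original chest holds the treasure with probability 1/10, so the other 9 collectively hold it with probability 9/10.
The host can always find 5 empty chests to open, so the reveals don't change that 9/10; it is now spread over the 4 remaining unopened chests.
P(win by switching) = (9/10) · (1/4) = 9/40.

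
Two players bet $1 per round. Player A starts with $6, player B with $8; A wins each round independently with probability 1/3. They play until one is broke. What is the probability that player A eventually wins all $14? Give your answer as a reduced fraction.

Let r = q/p = (2/3)/(1/3) = 2. The recurrence P(i) = p·P(i+1) + q·P(i−1) with P(0)=0, P(14)=1 gives P(i) = (1 − r^i)/(1 − r^14).
P(6) = (1 − (2)^6) / (1 − (2)^14) = 21/5461.

21/5461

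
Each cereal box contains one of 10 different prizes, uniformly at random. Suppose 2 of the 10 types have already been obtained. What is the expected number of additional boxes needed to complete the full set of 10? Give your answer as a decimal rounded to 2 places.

Starting from 2 distinct types, each trial gives a new one with probability (10−i)/10 when i types are held, so the wait for the next new type is 10/(10−i).
E = 10/8 + 10/7 + 10/6 + 10/5 + 10/4 + 10/3 + 10/2 + 10/1 = 761/28 ≈ 27.18.

27.18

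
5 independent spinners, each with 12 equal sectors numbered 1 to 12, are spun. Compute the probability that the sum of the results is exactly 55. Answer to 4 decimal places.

There are 12^5 = 248832 equally likely outcomes.
The number of ordered 5-tuples from {1,…,12} summing to 55 is 126.
P(sum = 55) = 126/248832 = 7/13824 ≈ 0.0005.

0.0005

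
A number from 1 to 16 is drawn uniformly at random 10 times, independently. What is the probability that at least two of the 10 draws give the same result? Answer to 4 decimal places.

P(all 10 different) = 16/16 · 15/16 · ··· · 7/16 ≈ 0.0264.
P(at least two equal) = 1 − 0.0264 = 0.9736.

0.9736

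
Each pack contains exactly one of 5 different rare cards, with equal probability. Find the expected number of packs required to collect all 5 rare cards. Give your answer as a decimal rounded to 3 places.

11.417

After i distinct types are collected, each trial gives a new one with probability (5−i)/5, so the expected wait for the next new type is 5/(5−i).
E = 5/5 + 5/4 + 5/3 + 5/2 + 5/1 = 137/12 ≈ 11.417.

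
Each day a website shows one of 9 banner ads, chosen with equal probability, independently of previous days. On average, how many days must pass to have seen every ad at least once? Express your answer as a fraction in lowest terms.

After i distinct types are collected, each trial gives a new one with probability (9−i)/9, so the expected wait for the next new type is 9/(9−i).
E = 9/9 + 9/8 + 9/7 + 9/6 + 9/5 + 9/4 + 9/3 + 9/2 + 9/1 = 7129/280.

7129/280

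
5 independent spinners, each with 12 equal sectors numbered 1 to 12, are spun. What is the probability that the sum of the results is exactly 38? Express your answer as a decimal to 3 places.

0.040

There are 12^5 = 248832 equally likely outcomes.
The number of ordered 5-tuples from {1,…,12} summing to 38 is 9945.
P(sum = 38) = 9945/248832 = 1105/27648 ≈ 0.040.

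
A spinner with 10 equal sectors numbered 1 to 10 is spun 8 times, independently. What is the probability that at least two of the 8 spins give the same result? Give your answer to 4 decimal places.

0.9819

P(all 8 different) = 10/10 · 9/10 · ··· · 3/10 ≈ 0.0181.
P(at least two equal) = 1 − 0.0181 = 0.9819.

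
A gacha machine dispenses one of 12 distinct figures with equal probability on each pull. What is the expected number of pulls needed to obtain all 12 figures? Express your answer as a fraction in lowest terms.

86021/2310

After i distinct types are collected, each trial gives a new one with probability (12−i)/12, so the expected wait for the next new type is 12/(12−i).
E = 12/12 + 12/11 + 12/10 + 12/9 + 12/8 + 12/7 + 12/6 + 12/5 + 12/4 + 12/3 + 12/2 + 12/1 = 86021/2310.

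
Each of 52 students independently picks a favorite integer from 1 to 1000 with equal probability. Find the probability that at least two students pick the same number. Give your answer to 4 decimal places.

0.7406

It's easier to compute the probability that all 52 are distinct.
P(all distinct) = 1000/1000 · 999/1000 · ··· · 949/1000 ≈ 0.2594.
So the probability of at least one match is 1 − 0.2594 = 0.7406.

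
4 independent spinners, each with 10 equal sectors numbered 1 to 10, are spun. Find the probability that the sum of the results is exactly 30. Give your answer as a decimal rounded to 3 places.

There are 10^4 = 10000 equally likely outcomes.
The number of ordered 4-tuples from {1,…,10} summing to 30 is 282.
P(sum = 30) = 282/10000 = 141/5000 ≈ 0.028.

0.028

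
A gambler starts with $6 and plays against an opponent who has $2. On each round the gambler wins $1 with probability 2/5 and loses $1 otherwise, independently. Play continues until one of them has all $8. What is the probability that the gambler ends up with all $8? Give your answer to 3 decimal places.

Let r = q/p = (3/5)/(2/5) = 3/2. The recurrence P(i) = p·P(i+1) + q·P(i−1) with P(0)=0, P(8)=1 gives P(i) = (1 − r^i)/(1 − r^8).
P(6) = (1 − (3/2)^6) / (1 − (3/2)^8) = 532/1261 ≈ 0.422.

0.422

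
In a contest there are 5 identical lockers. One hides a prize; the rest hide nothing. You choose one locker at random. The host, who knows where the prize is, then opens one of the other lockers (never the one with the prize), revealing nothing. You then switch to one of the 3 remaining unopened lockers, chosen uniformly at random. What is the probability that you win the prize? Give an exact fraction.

4/15

Your original locker holds the prize with probability 1/5, so the other 4 collectively hold it with probability 4/5.
The host can always find an empty locker to open, so this doesn't change that 4/5; it is now spread over the 3 remaining unopened lockers.
P(win by switching) = (4/5) · (1/3) = 4/15.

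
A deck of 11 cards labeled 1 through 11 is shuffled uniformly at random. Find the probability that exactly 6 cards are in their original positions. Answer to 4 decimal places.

Choose which 6 of the 11 are fixed: C(11,6) = 462 ways.
The remaining 5 must have no fixed point: D(5) = 44.
P = 462·44/39916800 = 11/21600 ≈ 0.0005.

0.0005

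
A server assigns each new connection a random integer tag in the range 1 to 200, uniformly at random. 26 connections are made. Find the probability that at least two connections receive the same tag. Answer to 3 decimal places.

0.817

It's easier to compute the probability that all 26 are distinct.
P(all distinct) = 200/200 · 199/200 · ··· · 175/200 ≈ 0.183.
So the probability of at least one match is 1 − 0.183 = 0.817.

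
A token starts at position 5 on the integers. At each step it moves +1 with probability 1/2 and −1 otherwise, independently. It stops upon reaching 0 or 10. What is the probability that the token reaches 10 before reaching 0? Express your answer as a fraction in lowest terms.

With a fair step, P(i) = ½P(i−1) + ½P(i+1) with P(0)=0, P(10)=1 has the linear solution P(i) = i/10.
P(5) = 5/10 = 1/2.

1/2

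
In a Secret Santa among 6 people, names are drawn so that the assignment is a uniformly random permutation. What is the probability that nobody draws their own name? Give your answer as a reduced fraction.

This is the derangement probability: permutations of 6 with no fixed point.
D(6) = 6! · (1 − 1/1! + 1/2! − ··· + (−1)^6/6!) = 265.
P = 265/720 = 53/144.

53/144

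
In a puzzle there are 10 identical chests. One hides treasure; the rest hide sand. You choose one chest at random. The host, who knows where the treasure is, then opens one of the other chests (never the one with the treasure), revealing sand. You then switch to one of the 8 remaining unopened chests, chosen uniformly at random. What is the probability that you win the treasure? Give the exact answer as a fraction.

Your original chest holds the treasure with probability 1/10, so the other 9 collectively hold it with probability 9/10.
The host can always find an empty chest to open, so this doesn't change that 9/10; it is now spread over the 8 remaining unopened chests.
P(win by switching) = (9/10) · (1/8) = 9/80.

9/80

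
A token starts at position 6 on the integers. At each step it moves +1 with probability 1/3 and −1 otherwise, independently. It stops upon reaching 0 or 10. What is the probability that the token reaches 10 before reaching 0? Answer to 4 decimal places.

Let r = q/p = (2/3)/(1/3) = 2. The recurrence P(i) = p·P(i+1) + q·P(i−1) with P(0)=0, P(10)=1 gives P(i) = (1 − r^i)/(1 − r^10).
P(6) = (1 − (2)^6) / (1 − (2)^10) = 21/341 ≈ 0.0616.

0.0616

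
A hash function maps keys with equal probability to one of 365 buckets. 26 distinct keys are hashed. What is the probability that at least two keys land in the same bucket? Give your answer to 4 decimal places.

It's easier to compute the probability that all 26 are distinct.
P(all distinct) = 365/365 · 364/365 · ··· · 340/365 ≈ 0.4018.
So the probability of at least one match is 1 − 0.4018 = 0.5982.

0.5982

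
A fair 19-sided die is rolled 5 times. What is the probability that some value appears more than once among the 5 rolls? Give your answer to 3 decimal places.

P(all 5 different) = 19/19 · 18/19 · ··· · 15/19 ≈ 0.564.
P(at least two equal) = 1 − 0.564 = 0.436.

0.436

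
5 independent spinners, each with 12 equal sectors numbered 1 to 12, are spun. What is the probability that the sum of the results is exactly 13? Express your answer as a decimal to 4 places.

0.0020

There are 12^5 = 248832 equally likely outcomes.
The number of ordered 5-tuples from {1,…,12} summing to 13 is 495.
P(sum = 13) = 495/248832 = 55/27648 ≈ 0.0020.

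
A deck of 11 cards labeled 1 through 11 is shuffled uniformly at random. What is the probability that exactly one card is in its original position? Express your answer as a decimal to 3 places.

Choose which one is fixed: C(11,1) = 11 ways.
The remaining 10 must have no fixed point: D(10) = 1334961.
P = 11·1334961/39916800 = 16481/44800 ≈ 0.368.

0.368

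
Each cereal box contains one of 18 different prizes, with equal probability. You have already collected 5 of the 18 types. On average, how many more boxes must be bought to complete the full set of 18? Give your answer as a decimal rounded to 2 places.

57.24

Starting from 5 distinct types, each trial gives a new one with probability (18−i)/18 when i types are held, so the wait for the next new type is 18/(18−i).
E = 18/13 + 18/12 + 18/11 + 18/10 + 18/9 + 18/8 + 18/7 + 18/6 + 18/5 + 18/4 + 18/3 + 18/2 + 18/1 = 1145993/20020 ≈ 57.24.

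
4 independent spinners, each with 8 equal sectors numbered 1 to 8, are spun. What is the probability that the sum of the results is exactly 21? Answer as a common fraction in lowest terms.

There are 8^4 = 4096 equally likely outcomes.
The number of ordered 4-tuples from {1,…,8} summing to 21 is 284.
P(sum = 21) = 284/4096 = 71/1024.

71/1024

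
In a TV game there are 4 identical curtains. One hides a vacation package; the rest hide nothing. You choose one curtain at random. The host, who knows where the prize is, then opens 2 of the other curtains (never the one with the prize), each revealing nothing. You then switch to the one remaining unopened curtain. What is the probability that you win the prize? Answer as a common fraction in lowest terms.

3/4

Your original curtain holds the prize with probability 1/4, so the other 3 collectively hold it with probability 3/4.
The host can always find 2 empty curtains to open, so the reveals don't change that 3/4; it is now spread over the 1 remaining unopened curtain.
P(win by switching) = (3/4) · (1/1) = 3/4.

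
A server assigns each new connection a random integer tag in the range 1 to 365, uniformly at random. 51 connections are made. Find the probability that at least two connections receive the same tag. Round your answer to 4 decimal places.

It's easier to compute the probability that all 51 are distinct.
P(all distinct) = 365/365 · 364/365 · ··· · 315/365 ≈ 0.0256.
So the probability of at least one match is 1 − 0.0256 = 0.9744.

0.9744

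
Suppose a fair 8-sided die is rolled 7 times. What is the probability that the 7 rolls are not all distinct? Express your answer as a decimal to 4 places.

0.9808

P(all 7 different) = 8/8 · 7/8 · ··· · 2/8 ≈ 0.0192.
P(at least two equal) = 1 − 0.0192 = 0.9808.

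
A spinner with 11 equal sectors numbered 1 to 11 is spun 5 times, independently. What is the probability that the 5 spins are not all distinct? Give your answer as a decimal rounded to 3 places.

P(all 5 different) = 11/11 · 10/11 · ··· · 7/11 ≈ 0.344.
P(at least two equal) = 1 − 0.344 = 0.656.

0.656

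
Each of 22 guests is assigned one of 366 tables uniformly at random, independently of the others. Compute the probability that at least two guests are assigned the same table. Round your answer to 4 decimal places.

0.4748

It's easier to compute the probability that all 22 are distinct.
P(all distinct) = 366/366 · 365/366 · ··· · 345/366 ≈ 0.5252.
So the probability of at least one match is 1 − 0.5252 = 0.4748.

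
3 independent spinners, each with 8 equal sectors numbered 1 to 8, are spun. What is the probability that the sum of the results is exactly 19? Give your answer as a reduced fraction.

There are 8^3 = 512 equally likely outcomes.
The number of ordered 3-tuples from {1,…,8} summing to 19 is 21.
P(sum = 19) = 21/512.

21/512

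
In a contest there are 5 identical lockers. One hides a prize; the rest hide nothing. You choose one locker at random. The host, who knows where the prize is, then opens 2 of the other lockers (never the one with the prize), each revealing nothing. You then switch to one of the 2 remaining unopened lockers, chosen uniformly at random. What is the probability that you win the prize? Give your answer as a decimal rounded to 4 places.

Your original locker holds the prize with probability 1/5, so the other 4 collectively hold it with probability 4/5.
The host can always find 2 empty lockers to open, so the reveals don't change that 4/5; it is now spread over the 2 remaining unopened lockers.
P(win by switching) = (4/5) · (1/2) = 2/5 ≈ 0.4000.

0.4000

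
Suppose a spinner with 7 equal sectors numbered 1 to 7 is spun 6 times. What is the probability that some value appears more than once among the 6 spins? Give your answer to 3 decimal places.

0.957

P(all 6 different) = 7/7 · 6/7 · ··· · 2/7 ≈ 0.043.
P(at least two equal) = 1 − 0.043 = 0.957.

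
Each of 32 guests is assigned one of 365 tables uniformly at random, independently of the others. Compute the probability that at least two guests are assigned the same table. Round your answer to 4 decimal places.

0.7533

It's easier to compute the probability that all 32 are distinct.
P(all distinct) = 365/365 · 364/365 · ··· · 334/365 ≈ 0.2467.
So the probability of at least one match is 1 − 0.2467 = 0.7533.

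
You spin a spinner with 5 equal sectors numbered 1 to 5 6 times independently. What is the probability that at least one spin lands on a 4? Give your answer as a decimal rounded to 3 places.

P(no spin lands on a 4) = (4/5)^6 ≈ 0.262.
P(at least one) = 1 − 0.262 = 0.738.

0.738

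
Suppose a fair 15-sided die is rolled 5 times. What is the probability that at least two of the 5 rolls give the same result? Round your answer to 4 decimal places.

0.5255

P(all 5 different) = 15/15 · 14/15 · ··· · 11/15 ≈ 0.4745.
P(at least two equal) = 1 − 0.4745 = 0.5255.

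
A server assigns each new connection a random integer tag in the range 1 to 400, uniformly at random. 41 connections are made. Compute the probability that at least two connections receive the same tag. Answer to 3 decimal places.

It's easier to compute the probability that all 41 are distinct.
P(all distinct) = 400/400 · 399/400 · ··· · 360/400 ≈ 0.120.
So the probability of at least one match is 1 − 0.120 = 0.880.

0.880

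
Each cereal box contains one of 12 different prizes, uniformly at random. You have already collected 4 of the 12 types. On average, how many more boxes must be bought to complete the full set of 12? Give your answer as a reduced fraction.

2283/70

Starting from 4 distinct types, each trial gives a new one with probability (12−i)/12 when i types are held, so the wait for the next new type is 12/(12−i).
E = 12/8 + 12/7 + 12/6 + 12/5 + 12/4 + 12/3 + 12/2 + 12/1 = 2283/70.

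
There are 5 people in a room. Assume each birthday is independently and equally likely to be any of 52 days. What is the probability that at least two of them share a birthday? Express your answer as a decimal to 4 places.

0.1797

It's easier to compute the probability that all 5 are distinct.
P(all distinct) = 52/52 · 51/52 · ··· · 48/52 ≈ 0.8203.
So the probability of at least one match is 1 − 0.8203 = 0.1797.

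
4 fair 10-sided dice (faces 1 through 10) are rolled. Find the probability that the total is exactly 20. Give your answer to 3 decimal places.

0.063

There are 10^4 = 10000 equally likely outcomes.
The number of ordered 4-tuples from {1,…,10} summing to 20 is 633.
P(sum = 20) = 633/10000 ≈ 0.063.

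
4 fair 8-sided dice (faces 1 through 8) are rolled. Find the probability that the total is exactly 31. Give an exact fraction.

1/1024

There are 8^4 = 4096 equally likely outcomes.
The number of ordered 4-tuples from {1,…,8} summing to 31 is 4.
P(sum = 31) = 4/4096 = 1/1024.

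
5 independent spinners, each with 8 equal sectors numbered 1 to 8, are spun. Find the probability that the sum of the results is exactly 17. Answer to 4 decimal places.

0.0449

There are 8^5 = 32768 equally likely outcomes.
The number of ordered 5-tuples from {1,…,8} summing to 17 is 1470.
P(sum = 17) = 1470/32768 = 735/16384 ≈ 0.0449.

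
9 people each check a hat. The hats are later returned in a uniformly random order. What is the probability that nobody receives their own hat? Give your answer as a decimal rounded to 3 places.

This is the derangement probability: permutations of 9 with no fixed point.
D(9) = 9! · (1 − 1/1! + 1/2! − ··· + (−1)^9/9!) = 133496.
P = 133496/362880 = 16687/45360 ≈ 0.368.

0.368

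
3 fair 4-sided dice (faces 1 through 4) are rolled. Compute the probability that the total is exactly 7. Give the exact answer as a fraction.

3/16

There are 4^3 = 64 equally likely outcomes.
The number of ordered 3-tuples from {1,…,4} summing to 7 is 12.
P(sum = 7) = 12/64 = 3/16.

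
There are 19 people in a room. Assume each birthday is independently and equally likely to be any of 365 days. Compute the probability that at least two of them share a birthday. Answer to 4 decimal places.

It's easier to compute the probability that all 19 are distinct.
P(all distinct) = 365/365 · 364/365 · ··· · 347/365 ≈ 0.6209.
So the probability of at least one match is 1 − 0.6209 = 0.3791.

0.3791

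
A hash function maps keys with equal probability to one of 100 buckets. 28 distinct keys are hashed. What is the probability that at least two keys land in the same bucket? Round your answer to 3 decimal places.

0.985

It's easier to compute the probability that all 28 are distinct.
P(all distinct) = 100/100 · 99/100 · ··· · 73/100 ≈ 0.015.
So the probability of at least one match is 1 − 0.015 = 0.985.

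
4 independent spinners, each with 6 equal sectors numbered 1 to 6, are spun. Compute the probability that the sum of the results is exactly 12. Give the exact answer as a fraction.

There are 6^4 = 1296 equally likely outcomes.
The number of ordered 4-tuples from {1,…,6} summing to 12 is 125.
P(sum = 12) = 125/1296.

125/1296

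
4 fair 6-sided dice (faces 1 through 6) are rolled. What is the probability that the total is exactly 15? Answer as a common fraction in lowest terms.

There are 6^4 = 1296 equally likely outcomes.
The number of ordered 4-tuples from {1,…,6} summing to 15 is 140.
P(sum = 15) = 140/1296 = 35/324.

35/324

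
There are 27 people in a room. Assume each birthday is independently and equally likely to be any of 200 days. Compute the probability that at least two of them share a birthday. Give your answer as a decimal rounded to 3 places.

0.841

It's easier to compute the probability that all 27 are distinct.
P(all distinct) = 200/200 · 199/200 · ··· · 174/200 ≈ 0.159.
So the probability of at least one match is 1 − 0.159 = 0.841.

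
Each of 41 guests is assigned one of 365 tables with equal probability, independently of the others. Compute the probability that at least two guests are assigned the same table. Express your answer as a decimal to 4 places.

It's easier to compute the probability that all 41 are distinct.
P(all distinct) = 365/365 · 364/365 · ··· · 325/365 ≈ 0.0968.
So the probability of at least one match is 1 − 0.0968 = 0.9032.

0.9032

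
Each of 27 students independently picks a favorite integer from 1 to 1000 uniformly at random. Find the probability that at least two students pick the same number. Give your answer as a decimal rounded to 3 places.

0.298

It's easier to compute the probability that all 27 are distinct.
P(all distinct) = 1000/1000 · 999/1000 · ··· · 974/1000 ≈ 0.702.
So the probability of at least one match is 1 − 0.702 = 0.298.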